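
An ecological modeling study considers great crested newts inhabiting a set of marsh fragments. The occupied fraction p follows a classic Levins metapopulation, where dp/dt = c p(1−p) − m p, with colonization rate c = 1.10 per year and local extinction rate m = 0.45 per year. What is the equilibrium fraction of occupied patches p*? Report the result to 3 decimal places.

At equilibrium, colonization balances extinction: c·p*·(1−p*) = m·p*.
So p* = 1 − m/c = 1 − 0.45/1.10 = 1 − 0.4091 = 0.5909.

0.591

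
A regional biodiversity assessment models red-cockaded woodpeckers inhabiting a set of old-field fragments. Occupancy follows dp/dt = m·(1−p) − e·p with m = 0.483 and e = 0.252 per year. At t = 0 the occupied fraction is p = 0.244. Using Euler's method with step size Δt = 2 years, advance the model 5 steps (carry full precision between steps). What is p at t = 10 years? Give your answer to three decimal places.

0.667

Update rule: p ← p + [m·(1−p) − e·p]·Δt with Δt = 2.
step 1: Δp = +0.60732, p = 0.85132
step 2: Δp = -0.28544, p = 0.56588
step 3: Δp = +0.13416, p = 0.70004
step 4: Δp = -0.06305, p = 0.63698
step 5: Δp = +0.02964, p = 0.66662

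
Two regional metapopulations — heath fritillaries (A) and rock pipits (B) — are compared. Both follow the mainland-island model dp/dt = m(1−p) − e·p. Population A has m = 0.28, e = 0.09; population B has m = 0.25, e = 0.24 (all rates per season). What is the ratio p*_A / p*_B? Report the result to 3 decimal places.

A: p*_A = m/(m+e) = 0.28/0.3700 = 0.7568.
B: p*_B = 0.25/0.4900 = 0.5102.
p*_A / p*_B = 0.7568/0.5102 = 1.4832.

1.483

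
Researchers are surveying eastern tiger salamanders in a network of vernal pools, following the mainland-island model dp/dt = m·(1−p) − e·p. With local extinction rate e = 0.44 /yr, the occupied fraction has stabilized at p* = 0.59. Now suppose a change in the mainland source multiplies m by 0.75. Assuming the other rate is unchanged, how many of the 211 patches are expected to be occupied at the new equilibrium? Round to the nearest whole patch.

110

Balance m(1−p*) = e·p* gives m = e·p*/(1−p*) = 0.44×0.59000/0.41000 = 0.63317.
New p* = m/(m+e) = 0.47488/(0.47488+0.44000) = 0.51906.
Expected occupied = 211 × 0.51906 = 109.52 ≈ 110.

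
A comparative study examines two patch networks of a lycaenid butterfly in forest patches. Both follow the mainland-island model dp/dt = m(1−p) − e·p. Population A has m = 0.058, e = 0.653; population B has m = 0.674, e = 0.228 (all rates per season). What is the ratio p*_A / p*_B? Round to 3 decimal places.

A: p*_A = m/(m+e) = 0.058/0.7110 = 0.0816.
B: p*_B = 0.674/0.9020 = 0.7472.
p*_A / p*_B = 0.0816/0.7472 = 0.1092.

0.109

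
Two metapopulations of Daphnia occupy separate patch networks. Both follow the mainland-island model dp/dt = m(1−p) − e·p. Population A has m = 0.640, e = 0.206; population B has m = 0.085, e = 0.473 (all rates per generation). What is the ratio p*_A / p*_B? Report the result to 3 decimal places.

A: p*_A = m/(m+e) = 0.640/0.8460 = 0.7565.
B: p*_B = 0.085/0.5580 = 0.1523.
p*_A / p*_B = 0.7565/0.1523 = 4.9662.

4.966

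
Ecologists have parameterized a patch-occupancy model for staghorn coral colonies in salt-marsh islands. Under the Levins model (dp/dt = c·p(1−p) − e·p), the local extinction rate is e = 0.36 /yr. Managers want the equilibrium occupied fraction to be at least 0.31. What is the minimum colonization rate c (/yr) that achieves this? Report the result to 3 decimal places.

0.522

p* = 1 − e/c ≥ 0.31 requires e/c ≤ 0.6900, i.e. c ≥ e/0.6900.
c_min = 0.36/0.6900 = 0.5217.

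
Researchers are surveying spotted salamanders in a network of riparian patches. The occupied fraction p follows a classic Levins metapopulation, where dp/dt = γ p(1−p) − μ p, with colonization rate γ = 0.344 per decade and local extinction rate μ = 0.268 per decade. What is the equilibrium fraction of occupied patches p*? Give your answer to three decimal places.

0.221

Setting dp/dt = 0 and dividing through by p* gives γ·(1−p*) = μ.
So p* = 1 − μ/γ = 1 − 0.268/0.344 = 1 − 0.7791 = 0.2209.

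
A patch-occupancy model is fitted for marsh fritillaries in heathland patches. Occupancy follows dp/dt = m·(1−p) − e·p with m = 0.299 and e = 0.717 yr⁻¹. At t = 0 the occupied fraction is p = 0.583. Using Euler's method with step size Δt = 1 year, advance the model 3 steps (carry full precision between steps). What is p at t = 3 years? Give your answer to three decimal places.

0.294

Update rule: p ← p + [m·(1−p) − e·p]·Δt with Δt = 1.
  1  |  dp/dt·Δt = -0.293328  |  p_1 = 0.289672
  2  |  dp/dt·Δt = +0.004693  |  p_2 = 0.294365
  3  |  dp/dt·Δt = -0.000075  |  p_3 = 0.294290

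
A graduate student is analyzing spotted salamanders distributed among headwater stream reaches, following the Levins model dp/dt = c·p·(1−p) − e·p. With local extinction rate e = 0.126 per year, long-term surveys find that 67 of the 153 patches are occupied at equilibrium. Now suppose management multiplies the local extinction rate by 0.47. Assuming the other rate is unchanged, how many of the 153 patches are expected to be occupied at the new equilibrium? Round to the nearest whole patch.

Observed p* = 67/153 = 0.43791.
Balance c(1−p*) = e gives c = e/(1 − 0.43791) = 0.126/0.56209 = 0.22416.
New p* = 1 − e/c = 1 − 0.05922/0.22416 = 0.73581.
Expected occupied = 153 × 0.73581 = 112.58 ≈ 113.

113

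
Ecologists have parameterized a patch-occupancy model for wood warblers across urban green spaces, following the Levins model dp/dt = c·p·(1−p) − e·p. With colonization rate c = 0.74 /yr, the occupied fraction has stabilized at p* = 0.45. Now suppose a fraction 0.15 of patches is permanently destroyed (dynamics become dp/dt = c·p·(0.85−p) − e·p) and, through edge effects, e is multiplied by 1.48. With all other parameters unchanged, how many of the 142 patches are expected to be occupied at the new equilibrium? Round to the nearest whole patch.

Balance c(1−p*) = e gives e = 0.74×(1 − 0.45000) = 0.40700.
New p* = 0.85 − e/c = 0.85 − 0.60236/0.74000 = 0.03600.
Expected occupied = 142 × 0.03600 = 5.11 ≈ 5.

5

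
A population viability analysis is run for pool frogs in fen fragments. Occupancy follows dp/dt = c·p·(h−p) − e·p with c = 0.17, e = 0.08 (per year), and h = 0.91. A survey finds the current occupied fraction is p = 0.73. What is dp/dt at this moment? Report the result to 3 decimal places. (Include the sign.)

-0.036

Colonization term: c·p·(h−p) = 0.17×0.73×0.1800 = 0.02234.
Extinction term: e·p = 0.05840.
dp/dt = 0.02234 − 0.05840 = -0.03606.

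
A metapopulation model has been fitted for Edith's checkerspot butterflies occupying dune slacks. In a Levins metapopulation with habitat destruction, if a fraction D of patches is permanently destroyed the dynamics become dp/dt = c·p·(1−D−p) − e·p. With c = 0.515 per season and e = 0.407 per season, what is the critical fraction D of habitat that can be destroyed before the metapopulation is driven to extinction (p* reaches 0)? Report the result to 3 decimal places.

0.210

The nontrivial equilibrium is p* = (1−D) − e/c; extinction occurs when this hits zero.
So D_crit = 1 − e/c = 1 − 0.407/0.515 = 1 − 0.7903 = 0.2097.
This equals the undisturbed p*, a classic result of Lande's extension.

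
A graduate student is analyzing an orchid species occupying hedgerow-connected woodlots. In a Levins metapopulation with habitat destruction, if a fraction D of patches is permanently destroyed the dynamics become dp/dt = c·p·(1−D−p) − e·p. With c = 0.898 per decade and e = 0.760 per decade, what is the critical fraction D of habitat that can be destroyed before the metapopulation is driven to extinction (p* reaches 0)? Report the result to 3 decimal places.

0.154

The nontrivial equilibrium is p* = (1−D) − e/c; extinction occurs when this hits zero.
So D_crit = 1 − e/c = 1 − 0.760/0.898 = 1 − 0.8463 = 0.1537.
Note this equals the original equilibrium occupancy — the Levins extinction-debt result.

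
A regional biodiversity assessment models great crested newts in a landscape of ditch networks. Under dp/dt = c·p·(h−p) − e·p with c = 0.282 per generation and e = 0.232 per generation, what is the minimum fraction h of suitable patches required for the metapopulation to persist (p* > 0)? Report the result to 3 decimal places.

p* = h − e/c is positive only when h > e/c.
h_min = e/c = 0.232/0.282 = 0.8227.

0.823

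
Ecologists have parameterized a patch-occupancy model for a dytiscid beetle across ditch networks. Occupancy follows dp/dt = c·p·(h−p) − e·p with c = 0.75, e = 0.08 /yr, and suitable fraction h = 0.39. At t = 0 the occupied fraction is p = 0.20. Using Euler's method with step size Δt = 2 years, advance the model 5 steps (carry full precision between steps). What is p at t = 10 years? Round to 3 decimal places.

0.274

Update rule: p ← p + [c·p·(h−p) − e·p]·Δt with Δt = 2.
  1  |  dp/dt·Δt = +0.025000  |  p_1 = 0.225000
  2  |  dp/dt·Δt = +0.019687  |  p_2 = 0.244688
  3  |  dp/dt·Δt = +0.014184  |  p_3 = 0.258872
  4  |  dp/dt·Δt = +0.009499  |  p_4 = 0.268370
  5  |  dp/dt·Δt = +0.006023  |  p_5 = 0.274394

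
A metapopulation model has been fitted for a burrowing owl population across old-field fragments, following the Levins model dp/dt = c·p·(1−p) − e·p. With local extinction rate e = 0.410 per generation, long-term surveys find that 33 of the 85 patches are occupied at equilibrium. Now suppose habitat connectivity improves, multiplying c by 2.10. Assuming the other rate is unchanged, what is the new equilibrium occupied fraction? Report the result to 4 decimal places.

0.7087

Observed p* = 33/85 = 0.38824.
Balance c(1−p*) = e gives c = e/(1 − 0.38824) = 0.410/0.61176 = 0.67020.
New p* = 1 − e/c = 1 − 0.41000/1.40742 = 0.70869.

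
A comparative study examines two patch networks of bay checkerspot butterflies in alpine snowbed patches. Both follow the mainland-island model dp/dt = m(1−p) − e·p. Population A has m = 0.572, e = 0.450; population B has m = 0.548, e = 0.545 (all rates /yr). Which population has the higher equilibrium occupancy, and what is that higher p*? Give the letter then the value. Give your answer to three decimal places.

A: p*_A = m/(m+e) = 0.572/1.0220 = 0.5597.
B: p*_B = 0.548/1.0930 = 0.5014.
A is higher at 0.5597.

A, 0.560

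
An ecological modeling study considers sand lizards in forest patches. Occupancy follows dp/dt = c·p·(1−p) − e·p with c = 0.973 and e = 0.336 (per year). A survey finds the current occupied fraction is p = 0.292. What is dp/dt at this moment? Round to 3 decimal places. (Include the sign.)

Colonization term: c·p·(1−p) = 0.973×0.292×0.7080 = 0.20115.
Extinction term: e·p = 0.09811.
dp/dt = 0.20115 − 0.09811 = 0.10304.

0.103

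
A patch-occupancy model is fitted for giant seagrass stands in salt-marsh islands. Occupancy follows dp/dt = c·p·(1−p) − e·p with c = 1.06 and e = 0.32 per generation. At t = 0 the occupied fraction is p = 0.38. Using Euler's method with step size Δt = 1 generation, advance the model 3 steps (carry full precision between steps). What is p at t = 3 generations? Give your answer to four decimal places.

Update rule: p ← p + [c·p·(1−p) − e·p]·Δt with Δt = 1.
t = 1: p = 0.38000 + (+0.12814) = 0.50814
t = 2: p = 0.50814 + (+0.10233) = 0.61046
t = 3: p = 0.61046 + (+0.05672) = 0.66718

0.6672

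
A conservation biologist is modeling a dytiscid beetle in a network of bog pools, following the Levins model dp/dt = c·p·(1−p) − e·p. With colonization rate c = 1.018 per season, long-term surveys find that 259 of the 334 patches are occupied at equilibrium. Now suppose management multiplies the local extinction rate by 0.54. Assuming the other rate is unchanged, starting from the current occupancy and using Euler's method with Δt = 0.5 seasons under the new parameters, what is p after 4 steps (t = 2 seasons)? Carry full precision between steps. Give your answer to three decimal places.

Observed p* = 259/334 = 0.77545.
Balance c(1−p*) = e gives e = 1.018×(1 − 0.77545) = 0.22859.
Starting from p₀ = 0.77545; update p ← p + (dp/dt)·Δt with the new parameters.
  1  |  dp/dt·Δt = +0.040770  |  p_1 = 0.816219
  2  |  dp/dt·Δt = +0.025976  |  p_2 = 0.842195
  3  |  dp/dt·Δt = +0.015667  |  p_3 = 0.857862
  4  |  dp/dt·Δt = +0.009117  |  p_4 = 0.866980

0.867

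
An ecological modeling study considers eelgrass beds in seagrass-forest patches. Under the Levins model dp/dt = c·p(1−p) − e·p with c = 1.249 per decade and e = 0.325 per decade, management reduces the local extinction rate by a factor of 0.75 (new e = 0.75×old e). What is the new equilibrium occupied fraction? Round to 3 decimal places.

Before: p* = 1 − 0.325/1.249 = 0.7398.
After the change, c = 1.249, e = 0.24375, so p* = 1 − 0.24375/1.249 = 0.8048.

0.805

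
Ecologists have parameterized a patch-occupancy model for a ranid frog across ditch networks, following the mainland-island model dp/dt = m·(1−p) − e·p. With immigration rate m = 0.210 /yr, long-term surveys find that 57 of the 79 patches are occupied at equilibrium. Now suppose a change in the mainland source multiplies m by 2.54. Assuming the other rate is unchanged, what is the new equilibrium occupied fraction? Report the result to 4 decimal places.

0.8681

Observed p* = 57/79 = 0.72152.
Balance m(1−p*) = e·p* gives e = m(1−p*)/p* = 0.210×0.27848/0.72152 = 0.08105.
New p* = m/(m+e) = 0.53340/(0.53340+0.08105) = 0.86809.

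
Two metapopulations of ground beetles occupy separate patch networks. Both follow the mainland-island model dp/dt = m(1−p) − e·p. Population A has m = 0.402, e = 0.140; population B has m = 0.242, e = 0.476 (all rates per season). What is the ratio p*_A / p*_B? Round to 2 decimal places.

2.20

A: p*_A = m/(m+e) = 0.402/0.5420 = 0.7417.
B: p*_B = 0.242/0.7180 = 0.3370.
p*_A / p*_B = 0.7417/0.3370 = 2.2006.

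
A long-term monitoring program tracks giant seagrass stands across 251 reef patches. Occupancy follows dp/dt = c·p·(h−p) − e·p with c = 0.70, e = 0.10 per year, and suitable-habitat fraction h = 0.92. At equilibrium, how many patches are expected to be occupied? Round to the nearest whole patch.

p* = h − e/c = 0.92 − 0.1429 = 0.7771.
Expected occupied patches = N × p* = 251 × 0.7771 = 195.06 ≈ 195.

195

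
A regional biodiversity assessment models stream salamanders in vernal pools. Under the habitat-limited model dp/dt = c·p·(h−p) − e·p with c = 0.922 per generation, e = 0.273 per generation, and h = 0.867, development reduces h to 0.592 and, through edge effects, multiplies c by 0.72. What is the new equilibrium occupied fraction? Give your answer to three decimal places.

Before: p* = h − e/c = 0.867 − 0.273/0.922 = 0.867 − 0.2961 = 0.5709.
After: c = 0.66384, e = 0.273, h = 0.592; p* = 0.592 − 0.273/0.66384 = 0.1808.

0.181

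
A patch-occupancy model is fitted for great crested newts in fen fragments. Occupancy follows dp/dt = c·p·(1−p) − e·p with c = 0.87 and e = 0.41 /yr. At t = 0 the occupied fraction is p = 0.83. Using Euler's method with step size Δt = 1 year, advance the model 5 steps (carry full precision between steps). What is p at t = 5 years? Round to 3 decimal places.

Update rule: p ← p + [c·p·(1−p) − e·p]·Δt with Δt = 1.
p: 0.83000 → 0.61246  (Δp = -0.21754)
p: 0.61246 → 0.56785  (Δp = -0.04461)
p: 0.56785 → 0.54852  (Δp = -0.01932)
p: 0.54852 → 0.53908  (Δp = -0.00944)
p: 0.53908 → 0.53423  (Δp = -0.00485)

0.534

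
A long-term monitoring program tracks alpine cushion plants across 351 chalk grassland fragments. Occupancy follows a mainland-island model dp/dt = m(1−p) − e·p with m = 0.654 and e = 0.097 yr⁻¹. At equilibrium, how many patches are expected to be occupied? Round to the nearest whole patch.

p* = m/(m+e) = 0.654/0.7510 = 0.8708.
Expected occupied patches = N × p* = 351 × 0.8708 = 305.66 ≈ 306.

306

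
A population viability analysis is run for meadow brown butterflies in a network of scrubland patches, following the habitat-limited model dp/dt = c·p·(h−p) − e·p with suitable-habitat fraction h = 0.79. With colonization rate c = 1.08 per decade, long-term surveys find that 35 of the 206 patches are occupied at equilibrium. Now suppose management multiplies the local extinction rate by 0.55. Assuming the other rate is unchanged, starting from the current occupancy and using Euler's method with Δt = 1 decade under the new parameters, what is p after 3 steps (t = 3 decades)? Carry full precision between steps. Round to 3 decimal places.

0.327

Observed p* = 35/206 = 0.16990.
Balance c(h−p*) = e gives e = 1.08×(0.79 − 0.16990) = 0.66970.
Starting from p₀ = 0.16990; update p ← p + (dp/dt)·Δt with the new parameters.
t = 1: p = 0.16990 + (+0.05120) = 0.22111
t = 2: p = 0.22111 + (+0.05441) = 0.27551
t = 3: p = 0.27551 + (+0.05161) = 0.32712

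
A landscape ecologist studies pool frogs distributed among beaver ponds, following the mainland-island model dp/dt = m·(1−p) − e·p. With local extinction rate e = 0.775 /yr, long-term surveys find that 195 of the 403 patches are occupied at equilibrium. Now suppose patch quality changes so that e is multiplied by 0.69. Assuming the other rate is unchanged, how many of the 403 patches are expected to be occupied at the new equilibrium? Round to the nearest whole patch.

232

Observed p* = 195/403 = 0.48387.
Balance m(1−p*) = e·p* gives m = e·p*/(1−p*) = 0.775×0.48387/0.51613 = 0.72656.
New p* = m/(m+e) = 0.72656/(0.72656+0.53475) = 0.57604.
Expected occupied = 403 × 0.57604 = 232.14 ≈ 232.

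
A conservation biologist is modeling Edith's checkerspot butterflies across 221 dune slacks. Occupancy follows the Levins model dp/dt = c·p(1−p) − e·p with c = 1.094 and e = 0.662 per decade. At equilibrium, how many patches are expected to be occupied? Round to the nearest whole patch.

87

p* = 1 − e/c = 1 − 0.662/1.094 = 0.3949.
Expected occupied patches = N × p* = 221 × 0.3949 = 87.27 ≈ 87.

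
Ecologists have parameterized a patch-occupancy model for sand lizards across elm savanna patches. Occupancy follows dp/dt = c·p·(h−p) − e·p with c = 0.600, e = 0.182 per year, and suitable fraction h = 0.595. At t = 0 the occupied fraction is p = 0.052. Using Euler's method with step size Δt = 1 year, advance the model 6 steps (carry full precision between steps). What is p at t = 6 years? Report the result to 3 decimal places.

Update rule: p ← p + [c·p·(h−p) − e·p]·Δt with Δt = 1.
step 1: Δp = +0.00748, p = 0.05948
step 2: Δp = +0.00829, p = 0.06776
step 3: Δp = +0.00910, p = 0.07687
step 4: Δp = +0.00991, p = 0.08677
step 5: Δp = +0.01067, p = 0.09744
step 6: Δp = +0.01136, p = 0.10880

0.109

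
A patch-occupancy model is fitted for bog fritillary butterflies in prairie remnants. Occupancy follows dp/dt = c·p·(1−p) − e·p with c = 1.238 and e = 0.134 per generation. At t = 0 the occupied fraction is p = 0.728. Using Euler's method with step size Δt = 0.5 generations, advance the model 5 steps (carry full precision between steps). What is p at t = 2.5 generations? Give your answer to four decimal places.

Update rule: p ← p + [c·p·(1−p) − e·p]·Δt with Δt = 0.5.
step 1: Δp = +0.07380, p = 0.80180
step 2: Δp = +0.04465, p = 0.84645
step 3: Δp = +0.02374, p = 0.87019
step 4: Δp = +0.01162, p = 0.88181
step 5: Δp = +0.00543, p = 0.88724

0.8872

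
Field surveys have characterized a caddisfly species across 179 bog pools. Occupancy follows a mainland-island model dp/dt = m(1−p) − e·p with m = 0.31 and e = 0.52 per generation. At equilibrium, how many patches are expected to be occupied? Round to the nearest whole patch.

67

p* = m/(m+e) = 0.31/0.8300 = 0.3735.
Expected occupied patches = N × p* = 179 × 0.3735 = 66.86 ≈ 67.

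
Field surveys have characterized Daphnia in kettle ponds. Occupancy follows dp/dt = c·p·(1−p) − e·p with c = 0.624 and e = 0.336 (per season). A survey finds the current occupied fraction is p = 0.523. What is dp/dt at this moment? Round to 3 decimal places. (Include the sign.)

-0.020

Colonization term: c·p·(1−p) = 0.624×0.523×0.4770 = 0.15567.
Extinction term: e·p = 0.17573.
dp/dt = 0.15567 − 0.17573 = -0.02006.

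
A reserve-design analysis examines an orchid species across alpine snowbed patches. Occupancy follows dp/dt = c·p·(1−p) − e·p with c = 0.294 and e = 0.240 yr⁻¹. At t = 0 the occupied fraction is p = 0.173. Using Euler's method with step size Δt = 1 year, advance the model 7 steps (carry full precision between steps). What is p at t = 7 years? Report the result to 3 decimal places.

Update rule: p ← p + [c·p·(1−p) − e·p]·Δt with Δt = 1.
t = 1: p = 0.17300 + (+0.00054) = 0.17354
t = 2: p = 0.17354 + (+0.00052) = 0.17406
t = 3: p = 0.17406 + (+0.00049) = 0.17455
t = 4: p = 0.17455 + (+0.00047) = 0.17502
t = 5: p = 0.17502 + (+0.00045) = 0.17547
t = 6: p = 0.17547 + (+0.00042) = 0.17589
t = 7: p = 0.17589 + (+0.00040) = 0.17629

0.176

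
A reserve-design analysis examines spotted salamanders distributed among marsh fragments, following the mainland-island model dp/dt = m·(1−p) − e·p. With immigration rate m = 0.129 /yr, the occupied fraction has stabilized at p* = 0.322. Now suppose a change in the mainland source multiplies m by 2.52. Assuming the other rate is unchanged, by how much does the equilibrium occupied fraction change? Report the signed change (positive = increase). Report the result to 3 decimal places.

Balance m(1−p*) = e·p* gives e = m(1−p*)/p* = 0.129×0.67800/0.32200 = 0.27162.
New p* = m/(m+e) = 0.32508/(0.32508+0.27162) = 0.54480.
Δp* = 0.54480 − 0.32200 = +0.22280.

0.223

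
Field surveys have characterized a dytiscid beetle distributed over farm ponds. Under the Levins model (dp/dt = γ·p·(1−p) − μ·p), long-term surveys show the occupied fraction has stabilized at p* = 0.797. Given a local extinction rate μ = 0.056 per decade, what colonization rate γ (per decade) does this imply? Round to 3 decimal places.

At equilibrium γ(1−p*) = μ, so γ = μ/(1−p*).
γ = 0.056/(1 − 0.797) = 0.056/0.2030 = 0.2759.

0.276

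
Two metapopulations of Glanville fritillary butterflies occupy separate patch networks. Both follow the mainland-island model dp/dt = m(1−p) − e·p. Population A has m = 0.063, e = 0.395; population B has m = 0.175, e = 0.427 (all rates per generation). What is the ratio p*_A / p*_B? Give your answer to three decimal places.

A: p*_A = m/(m+e) = 0.063/0.4580 = 0.1376.
B: p*_B = 0.175/0.6020 = 0.2907.
p*_A / p*_B = 0.1376/0.2907 = 0.4732.

0.473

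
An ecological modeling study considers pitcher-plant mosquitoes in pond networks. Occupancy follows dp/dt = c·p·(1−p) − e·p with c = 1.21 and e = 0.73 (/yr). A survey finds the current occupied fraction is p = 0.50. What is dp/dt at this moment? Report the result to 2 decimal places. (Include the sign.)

-0.06

Colonization term: c·p·(1−p) = 1.21×0.50×0.5000 = 0.30250.
Extinction term: e·p = 0.36500.
dp/dt = 0.30250 − 0.36500 = -0.06250.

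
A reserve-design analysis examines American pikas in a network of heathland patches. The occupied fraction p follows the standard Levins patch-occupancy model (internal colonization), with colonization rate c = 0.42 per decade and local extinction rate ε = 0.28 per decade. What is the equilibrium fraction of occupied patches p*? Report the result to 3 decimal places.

At equilibrium, colonization balances extinction: c·p*·(1−p*) = ε·p*.
So p* = 1 − ε/c = 1 − 0.28/0.42 = 1 − 0.6667 = 0.3333.

0.333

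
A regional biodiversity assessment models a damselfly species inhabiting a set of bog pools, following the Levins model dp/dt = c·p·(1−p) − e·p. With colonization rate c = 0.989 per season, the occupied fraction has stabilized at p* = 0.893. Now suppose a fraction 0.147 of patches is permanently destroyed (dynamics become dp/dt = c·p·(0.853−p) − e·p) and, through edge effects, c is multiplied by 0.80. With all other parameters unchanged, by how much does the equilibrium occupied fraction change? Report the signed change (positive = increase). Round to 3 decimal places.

-0.174

Balance c(1−p*) = e gives e = 0.989×(1 − 0.89300) = 0.10582.
New p* = 0.853 − e/c = 0.853 − 0.10582/0.79120 = 0.71925.
Δp* = 0.71925 − 0.89300 = -0.17375.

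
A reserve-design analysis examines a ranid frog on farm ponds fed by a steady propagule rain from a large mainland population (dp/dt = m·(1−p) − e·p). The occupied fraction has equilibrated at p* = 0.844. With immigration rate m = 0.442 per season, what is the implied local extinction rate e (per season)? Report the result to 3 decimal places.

0.082

At equilibrium m(1−p*) = e·p*, so e = m(1−p*)/p*.
e = 0.442 × 0.1560 / 0.844 = 0.0817.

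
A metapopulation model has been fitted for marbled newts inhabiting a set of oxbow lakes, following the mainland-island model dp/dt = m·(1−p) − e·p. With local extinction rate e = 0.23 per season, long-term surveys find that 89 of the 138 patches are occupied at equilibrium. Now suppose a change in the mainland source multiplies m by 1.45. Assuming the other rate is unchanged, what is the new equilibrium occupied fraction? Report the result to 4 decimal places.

Observed p* = 89/138 = 0.64493.
Balance m(1−p*) = e·p* gives m = e·p*/(1−p*) = 0.23×0.64493/0.35507 = 0.41776.
New p* = m/(m+e) = 0.60575/(0.60575+0.23000) = 0.72480.

0.7248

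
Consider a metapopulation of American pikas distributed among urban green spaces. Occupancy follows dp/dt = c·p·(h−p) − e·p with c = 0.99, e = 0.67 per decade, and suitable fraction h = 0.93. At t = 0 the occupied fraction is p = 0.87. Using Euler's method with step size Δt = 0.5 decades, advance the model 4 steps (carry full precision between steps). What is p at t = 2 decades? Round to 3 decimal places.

Update rule: p ← p + [c·p·(h−p) − e·p]·Δt with Δt = 0.5.
  1  |  dp/dt·Δt = -0.265611  |  p_1 = 0.604389
  2  |  dp/dt·Δt = -0.105056  |  p_2 = 0.499333
  3  |  dp/dt·Δt = -0.060829  |  p_3 = 0.438504
  4  |  dp/dt·Δt = -0.040215  |  p_4 = 0.398289

0.398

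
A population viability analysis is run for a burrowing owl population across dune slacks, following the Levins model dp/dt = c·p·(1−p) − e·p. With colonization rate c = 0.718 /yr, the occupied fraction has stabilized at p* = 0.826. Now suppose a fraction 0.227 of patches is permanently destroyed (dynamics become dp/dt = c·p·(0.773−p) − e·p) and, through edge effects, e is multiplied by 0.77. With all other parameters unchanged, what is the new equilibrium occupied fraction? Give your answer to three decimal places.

0.639

Balance c(1−p*) = e gives e = 0.718×(1 − 0.82600) = 0.12493.
New p* = 0.773 − e/c = 0.773 − 0.09620/0.71800 = 0.63902.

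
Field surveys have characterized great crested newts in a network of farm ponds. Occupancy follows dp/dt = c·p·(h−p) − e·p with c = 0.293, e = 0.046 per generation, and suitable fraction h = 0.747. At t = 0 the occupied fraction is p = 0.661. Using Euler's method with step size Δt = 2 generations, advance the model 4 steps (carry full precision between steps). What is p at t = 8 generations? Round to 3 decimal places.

0.601

Update rule: p ← p + [c·p·(h−p) − e·p]·Δt with Δt = 2.
t = 2: p = 0.66100 + (-0.02750) = 0.63350
t = 4: p = 0.63350 + (-0.01615) = 0.61735
t = 6: p = 0.61735 + (-0.00989) = 0.60746
t = 8: p = 0.60746 + (-0.00621) = 0.60125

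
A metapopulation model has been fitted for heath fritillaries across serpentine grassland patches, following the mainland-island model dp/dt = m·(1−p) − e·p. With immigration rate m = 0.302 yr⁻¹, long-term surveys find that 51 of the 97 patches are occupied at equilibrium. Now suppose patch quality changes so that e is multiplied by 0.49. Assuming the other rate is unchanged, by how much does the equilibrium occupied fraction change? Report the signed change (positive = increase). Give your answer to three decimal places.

0.168

Observed p* = 51/97 = 0.52577.
Balance m(1−p*) = e·p* gives e = m(1−p*)/p* = 0.302×0.47423/0.52577 = 0.27240.
New p* = m/(m+e) = 0.30200/(0.30200+0.13348) = 0.69349.
Δp* = 0.69349 − 0.52577 = +0.16772.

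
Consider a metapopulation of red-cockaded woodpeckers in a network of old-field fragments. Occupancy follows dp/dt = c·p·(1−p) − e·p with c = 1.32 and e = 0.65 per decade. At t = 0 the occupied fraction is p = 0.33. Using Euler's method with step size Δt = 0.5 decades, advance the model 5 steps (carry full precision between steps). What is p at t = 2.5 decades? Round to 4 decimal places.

0.4688

Update rule: p ← p + [c·p·(1−p) − e·p]·Δt with Δt = 0.5.
t = 0.5: p = 0.33000 + (+0.03868) = 0.36868
t = 1: p = 0.36868 + (+0.03380) = 0.40247
t = 1.5: p = 0.40247 + (+0.02792) = 0.43039
t = 2: p = 0.43039 + (+0.02192) = 0.45232
t = 2.5: p = 0.45232 + (+0.01650) = 0.46881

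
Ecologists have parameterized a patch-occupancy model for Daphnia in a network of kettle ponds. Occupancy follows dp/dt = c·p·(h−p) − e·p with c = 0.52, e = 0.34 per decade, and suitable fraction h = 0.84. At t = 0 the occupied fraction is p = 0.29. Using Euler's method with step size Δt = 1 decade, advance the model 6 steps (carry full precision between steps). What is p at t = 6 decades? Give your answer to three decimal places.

0.230

Update rule: p ← p + [c·p·(h−p) − e·p]·Δt with Δt = 1.
t = 1: p = 0.29000 + (-0.01566) = 0.27434
t = 2: p = 0.27434 + (-0.01258) = 0.26176
t = 3: p = 0.26176 + (-0.01029) = 0.25147
t = 4: p = 0.25147 + (-0.00854) = 0.24293
t = 5: p = 0.24293 + (-0.00717) = 0.23576
t = 6: p = 0.23576 + (-0.00608) = 0.22968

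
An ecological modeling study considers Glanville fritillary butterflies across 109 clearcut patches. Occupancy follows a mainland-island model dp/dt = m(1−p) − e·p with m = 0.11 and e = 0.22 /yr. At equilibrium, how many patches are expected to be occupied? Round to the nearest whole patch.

p* = m/(m+e) = 0.11/0.3300 = 0.3333.
Expected occupied patches = N × p* = 109 × 0.3333 = 36.33 ≈ 36.

36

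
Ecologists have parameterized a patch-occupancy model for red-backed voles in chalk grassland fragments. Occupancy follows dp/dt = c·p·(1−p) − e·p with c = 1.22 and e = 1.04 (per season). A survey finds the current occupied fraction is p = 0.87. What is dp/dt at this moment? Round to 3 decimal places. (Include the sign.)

Colonization term: c·p·(1−p) = 1.22×0.87×0.1300 = 0.13798.
Extinction term: e·p = 0.90480.
dp/dt = 0.13798 − 0.90480 = -0.76682.

-0.767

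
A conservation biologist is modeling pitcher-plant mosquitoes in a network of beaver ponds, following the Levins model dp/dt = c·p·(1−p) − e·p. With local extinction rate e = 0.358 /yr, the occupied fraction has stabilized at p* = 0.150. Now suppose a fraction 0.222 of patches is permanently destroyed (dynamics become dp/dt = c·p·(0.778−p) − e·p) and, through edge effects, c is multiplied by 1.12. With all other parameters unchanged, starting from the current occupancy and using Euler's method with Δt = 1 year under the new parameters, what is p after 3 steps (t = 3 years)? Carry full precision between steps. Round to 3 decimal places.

Balance c(1−p*) = e gives c = e/(1 − 0.15000) = 0.358/0.85000 = 0.42118.
Starting from p₀ = 0.15000; update p ← p + (dp/dt)·Δt with the new parameters.
  1  |  dp/dt·Δt = -0.009264  |  p_1 = 0.140736
  2  |  dp/dt·Δt = -0.008077  |  p_2 = 0.132659
  3  |  dp/dt·Δt = -0.007108  |  p_3 = 0.125551

0.126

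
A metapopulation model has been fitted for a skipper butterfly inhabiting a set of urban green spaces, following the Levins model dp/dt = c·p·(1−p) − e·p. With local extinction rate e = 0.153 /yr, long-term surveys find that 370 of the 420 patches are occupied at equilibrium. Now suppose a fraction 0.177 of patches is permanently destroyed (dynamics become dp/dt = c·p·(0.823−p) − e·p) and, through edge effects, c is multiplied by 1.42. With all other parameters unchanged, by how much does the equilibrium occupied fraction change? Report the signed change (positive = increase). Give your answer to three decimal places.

Observed p* = 370/420 = 0.88095.
Balance c(1−p*) = e gives c = e/(1 − 0.88095) = 0.153/0.11905 = 1.28517.
New p* = 0.823 − e/c = 0.823 − 0.15300/1.82494 = 0.73916.
Δp* = 0.73916 − 0.88095 = -0.14179.

-0.142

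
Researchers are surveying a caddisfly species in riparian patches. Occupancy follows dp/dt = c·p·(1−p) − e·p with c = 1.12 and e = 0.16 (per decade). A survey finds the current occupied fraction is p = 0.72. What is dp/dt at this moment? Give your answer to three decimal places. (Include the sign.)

0.111

Colonization term: c·p·(1−p) = 1.12×0.72×0.2800 = 0.22579.
Extinction term: e·p = 0.11520.
dp/dt = 0.22579 − 0.11520 = 0.11059.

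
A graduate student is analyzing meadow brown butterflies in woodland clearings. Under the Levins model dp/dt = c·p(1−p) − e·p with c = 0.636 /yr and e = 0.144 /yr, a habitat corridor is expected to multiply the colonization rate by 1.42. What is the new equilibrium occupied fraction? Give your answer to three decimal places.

0.841

Before: p* = 1 − 0.144/0.636 = 0.7736.
After the change, c = 0.90312, e = 0.144, so p* = 1 − 0.144/0.90312 = 0.8406.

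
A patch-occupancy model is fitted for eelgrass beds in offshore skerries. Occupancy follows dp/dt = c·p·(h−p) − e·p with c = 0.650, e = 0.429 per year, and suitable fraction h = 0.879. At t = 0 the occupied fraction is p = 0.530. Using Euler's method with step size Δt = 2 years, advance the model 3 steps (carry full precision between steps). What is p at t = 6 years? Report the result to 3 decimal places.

Update rule: p ← p + [c·p·(h−p) − e·p]·Δt with Δt = 2.
t = 2: p = 0.53000 + (-0.21428) = 0.31572
t = 4: p = 0.31572 + (-0.03970) = 0.27602
t = 6: p = 0.27602 + (-0.02046) = 0.25556

0.256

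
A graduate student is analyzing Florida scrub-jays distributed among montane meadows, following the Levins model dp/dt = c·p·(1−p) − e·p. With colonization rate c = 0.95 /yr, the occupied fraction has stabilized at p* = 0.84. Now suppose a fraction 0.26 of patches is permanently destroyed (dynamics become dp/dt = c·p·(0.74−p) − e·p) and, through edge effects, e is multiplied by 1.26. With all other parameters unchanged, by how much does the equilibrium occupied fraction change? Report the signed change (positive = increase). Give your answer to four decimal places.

-0.3016

Balance c(1−p*) = e gives e = 0.95×(1 − 0.84000) = 0.15200.
New p* = 0.74 − e/c = 0.74 − 0.19152/0.95000 = 0.53840.
Δp* = 0.53840 − 0.84000 = -0.30160.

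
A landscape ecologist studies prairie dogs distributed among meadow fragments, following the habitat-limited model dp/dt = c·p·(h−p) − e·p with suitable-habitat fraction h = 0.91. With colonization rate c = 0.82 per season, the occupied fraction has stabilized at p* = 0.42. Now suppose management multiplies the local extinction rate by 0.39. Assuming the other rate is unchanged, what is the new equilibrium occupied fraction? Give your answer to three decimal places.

Balance c(h−p*) = e gives e = 0.82×(0.91 − 0.42000) = 0.40180.
New p* = 0.91 − e/c = 0.91 − 0.15670/0.82000 = 0.71890.

0.719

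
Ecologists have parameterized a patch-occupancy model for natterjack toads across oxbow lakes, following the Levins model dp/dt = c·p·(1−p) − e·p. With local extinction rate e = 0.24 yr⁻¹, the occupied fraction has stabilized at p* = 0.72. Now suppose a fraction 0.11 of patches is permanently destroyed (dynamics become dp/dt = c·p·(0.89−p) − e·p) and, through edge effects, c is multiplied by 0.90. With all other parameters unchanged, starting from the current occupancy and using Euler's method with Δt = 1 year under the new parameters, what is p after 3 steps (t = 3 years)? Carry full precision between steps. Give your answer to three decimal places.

Balance c(1−p*) = e gives c = e/(1 − 0.72000) = 0.24/0.28000 = 0.85714.
Starting from p₀ = 0.72000; update p ← p + (dp/dt)·Δt with the new parameters.
step 1: Δp = -0.07838, p = 0.64162
step 2: Δp = -0.03105, p = 0.61057
step 3: Δp = -0.01492, p = 0.59565

0.596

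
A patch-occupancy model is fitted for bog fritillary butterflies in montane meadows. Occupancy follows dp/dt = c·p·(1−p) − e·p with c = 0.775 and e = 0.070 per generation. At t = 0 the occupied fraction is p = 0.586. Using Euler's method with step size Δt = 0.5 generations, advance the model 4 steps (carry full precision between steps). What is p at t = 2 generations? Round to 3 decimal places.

Update rule: p ← p + [c·p·(1−p) − e·p]·Δt with Δt = 0.5.
p: 0.58600 → 0.65950  (Δp = +0.07350)
p: 0.65950 → 0.72343  (Δp = +0.06393)
p: 0.72343 → 0.77564  (Δp = +0.05221)
p: 0.77564 → 0.81593  (Δp = +0.04029)

0.816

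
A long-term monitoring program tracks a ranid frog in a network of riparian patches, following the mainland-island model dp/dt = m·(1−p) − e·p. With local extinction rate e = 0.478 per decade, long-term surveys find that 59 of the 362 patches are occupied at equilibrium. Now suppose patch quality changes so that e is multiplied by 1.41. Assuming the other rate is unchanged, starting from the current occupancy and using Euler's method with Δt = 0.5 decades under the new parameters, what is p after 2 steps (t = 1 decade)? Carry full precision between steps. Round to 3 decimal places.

0.137

Observed p* = 59/362 = 0.16298.
Balance m(1−p*) = e·p* gives m = e·p*/(1−p*) = 0.478×0.16298/0.83702 = 0.09308.
Starting from p₀ = 0.16298; update p ← p + (dp/dt)·Δt with the new parameters.
p: 0.16298 → 0.14701  (Δp = -0.01597)
p: 0.14701 → 0.13717  (Δp = -0.00985)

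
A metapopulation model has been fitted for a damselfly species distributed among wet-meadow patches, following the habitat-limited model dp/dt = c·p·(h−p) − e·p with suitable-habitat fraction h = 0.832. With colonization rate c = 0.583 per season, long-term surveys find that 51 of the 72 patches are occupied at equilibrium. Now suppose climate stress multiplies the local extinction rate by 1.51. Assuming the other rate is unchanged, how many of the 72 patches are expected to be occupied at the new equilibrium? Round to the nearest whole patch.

46

Observed p* = 51/72 = 0.70833.
Balance c(h−p*) = e gives e = 0.583×(0.832 − 0.70833) = 0.07210.
New p* = 0.832 − e/c = 0.832 − 0.10887/0.58300 = 0.64526.
Expected occupied = 72 × 0.64526 = 46.46 ≈ 46.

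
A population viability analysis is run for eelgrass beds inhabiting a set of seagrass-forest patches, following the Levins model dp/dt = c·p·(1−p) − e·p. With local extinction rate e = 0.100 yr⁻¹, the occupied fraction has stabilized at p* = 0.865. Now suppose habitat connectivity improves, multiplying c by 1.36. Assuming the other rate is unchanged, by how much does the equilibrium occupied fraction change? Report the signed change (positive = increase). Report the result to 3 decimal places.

Balance c(1−p*) = e gives c = e/(1 − 0.86500) = 0.100/0.13500 = 0.74074.
New p* = 1 − e/c = 1 − 0.10000/1.00741 = 0.90074.
Δp* = 0.90074 − 0.86500 = +0.03574.

0.036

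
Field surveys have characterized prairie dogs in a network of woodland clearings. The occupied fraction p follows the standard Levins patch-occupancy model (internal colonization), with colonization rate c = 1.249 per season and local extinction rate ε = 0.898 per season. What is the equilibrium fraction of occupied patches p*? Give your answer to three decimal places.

0.281

At equilibrium, colonization balances extinction: c·p*·(1−p*) = ε·p*.
So p* = 1 − ε/c = 1 − 0.898/1.249 = 1 − 0.7190 = 0.2810.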